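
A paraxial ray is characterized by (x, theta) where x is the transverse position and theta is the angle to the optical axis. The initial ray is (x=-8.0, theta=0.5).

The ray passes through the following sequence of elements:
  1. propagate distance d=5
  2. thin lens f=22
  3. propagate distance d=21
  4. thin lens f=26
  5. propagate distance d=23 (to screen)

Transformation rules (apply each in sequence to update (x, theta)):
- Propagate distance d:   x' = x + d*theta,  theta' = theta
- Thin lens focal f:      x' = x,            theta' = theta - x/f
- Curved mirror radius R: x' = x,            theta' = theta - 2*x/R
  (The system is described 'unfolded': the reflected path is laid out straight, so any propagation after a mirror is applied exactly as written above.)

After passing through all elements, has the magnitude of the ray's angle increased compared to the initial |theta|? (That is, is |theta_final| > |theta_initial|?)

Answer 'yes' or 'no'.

Answer: no

Derivation:
Initial: x=-8.0000 theta=0.5000
After 1 (propagate distance d=5): x=-5.5000 theta=0.5000
After 2 (thin lens f=22): x=-5.5000 theta=0.7500
After 3 (propagate distance d=21): x=10.2500 theta=0.7500
After 4 (thin lens f=26): x=10.2500 theta=37/104 (≈0.3558)
After 5 (propagate distance d=23 (to screen)): x=1917/104 (≈18.4327) theta=37/104 (≈0.3558)
|theta_initial|=0.5000 |theta_final|=37/104 (≈0.3558) -> not increased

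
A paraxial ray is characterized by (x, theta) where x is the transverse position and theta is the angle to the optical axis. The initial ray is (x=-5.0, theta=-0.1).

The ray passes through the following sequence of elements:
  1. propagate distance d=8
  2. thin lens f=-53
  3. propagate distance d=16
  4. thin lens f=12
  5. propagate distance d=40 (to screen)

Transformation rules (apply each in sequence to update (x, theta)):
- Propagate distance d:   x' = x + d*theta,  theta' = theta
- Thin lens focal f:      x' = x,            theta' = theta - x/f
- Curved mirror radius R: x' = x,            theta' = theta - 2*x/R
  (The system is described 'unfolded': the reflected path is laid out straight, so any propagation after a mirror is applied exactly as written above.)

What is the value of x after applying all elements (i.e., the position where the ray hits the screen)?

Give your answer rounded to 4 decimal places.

Initial: x=-5.0000 theta=-0.1000
After 1 (propagate distance d=8): x=-5.8000 theta=-0.1000
After 2 (thin lens f=-53): x=-5.8000 theta=-111/530 (≈-0.2094)
After 3 (propagate distance d=16): x=-485/53 (≈-9.1509) theta=-111/530 (≈-0.2094)
After 4 (thin lens f=12): x=-485/53 (≈-9.1509) theta=1759/3180 (≈0.5531)
After 5 (propagate distance d=40 (to screen)): x=2063/159 (≈12.9748) theta=1759/3180 (≈0.5531)
Rounded to 4 decimal places: x = 12.9748

Answer: 12.9748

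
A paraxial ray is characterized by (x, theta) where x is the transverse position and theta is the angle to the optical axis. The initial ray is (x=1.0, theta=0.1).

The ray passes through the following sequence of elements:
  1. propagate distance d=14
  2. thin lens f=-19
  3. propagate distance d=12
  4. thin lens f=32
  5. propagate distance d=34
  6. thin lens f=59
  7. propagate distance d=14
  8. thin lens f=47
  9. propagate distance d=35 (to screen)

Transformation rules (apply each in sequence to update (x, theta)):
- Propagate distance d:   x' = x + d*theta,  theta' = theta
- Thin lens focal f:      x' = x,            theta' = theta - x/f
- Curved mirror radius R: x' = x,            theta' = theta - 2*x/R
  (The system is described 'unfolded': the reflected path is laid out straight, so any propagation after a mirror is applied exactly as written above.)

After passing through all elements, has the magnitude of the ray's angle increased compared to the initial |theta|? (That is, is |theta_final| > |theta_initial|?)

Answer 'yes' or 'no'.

Initial: x=1.0000 theta=0.1000
After 1 (propagate distance d=14): x=2.4000 theta=0.1000
After 2 (thin lens f=-19): x=2.4000 theta=43/190 (≈0.2263)
After 3 (propagate distance d=12): x=486/95 (≈5.1158) theta=43/190 (≈0.2263)
After 4 (thin lens f=32): x=486/95 (≈5.1158) theta=101/1520 (≈0.0664)
After 5 (propagate distance d=34): x=7.3750 theta=101/1520 (≈0.0664)
After 6 (thin lens f=59): x=7.3750 theta=-89/1520 (≈-0.0586)
After 7 (propagate distance d=14): x=2491/380 (≈6.5553) theta=-89/1520 (≈-0.0586)
After 8 (thin lens f=47): x=2491/380 (≈6.5553) theta=-301/1520 (≈-0.1980)
After 9 (propagate distance d=35 (to screen)): x=-571/1520 (≈-0.3757) theta=-301/1520 (≈-0.1980)
|theta_initial|=0.1000 |theta_final|=301/1520 (≈0.1980) -> increased

Answer: yes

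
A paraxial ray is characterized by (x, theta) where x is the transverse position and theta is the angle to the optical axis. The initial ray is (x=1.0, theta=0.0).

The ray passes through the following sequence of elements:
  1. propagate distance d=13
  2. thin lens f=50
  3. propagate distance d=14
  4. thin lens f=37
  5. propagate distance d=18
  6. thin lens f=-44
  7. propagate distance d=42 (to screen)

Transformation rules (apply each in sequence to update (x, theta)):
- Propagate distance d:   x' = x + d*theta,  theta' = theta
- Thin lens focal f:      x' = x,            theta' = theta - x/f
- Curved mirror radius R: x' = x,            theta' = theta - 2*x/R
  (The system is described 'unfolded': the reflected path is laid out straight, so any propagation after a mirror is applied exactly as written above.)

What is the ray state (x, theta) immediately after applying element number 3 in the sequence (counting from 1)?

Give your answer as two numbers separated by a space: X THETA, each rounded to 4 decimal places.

Answer: 0.7200 -0.0200

Derivation:
Initial: x=1.0000 theta=0.0000
After 1 (propagate distance d=13): x=1.0000 theta=0.0000
After 2 (thin lens f=50): x=1.0000 theta=-0.0200
After 3 (propagate distance d=14): x=0.7200 theta=-0.0200
Rounded to 4 decimal places: x = 0.7200, theta = -0.0200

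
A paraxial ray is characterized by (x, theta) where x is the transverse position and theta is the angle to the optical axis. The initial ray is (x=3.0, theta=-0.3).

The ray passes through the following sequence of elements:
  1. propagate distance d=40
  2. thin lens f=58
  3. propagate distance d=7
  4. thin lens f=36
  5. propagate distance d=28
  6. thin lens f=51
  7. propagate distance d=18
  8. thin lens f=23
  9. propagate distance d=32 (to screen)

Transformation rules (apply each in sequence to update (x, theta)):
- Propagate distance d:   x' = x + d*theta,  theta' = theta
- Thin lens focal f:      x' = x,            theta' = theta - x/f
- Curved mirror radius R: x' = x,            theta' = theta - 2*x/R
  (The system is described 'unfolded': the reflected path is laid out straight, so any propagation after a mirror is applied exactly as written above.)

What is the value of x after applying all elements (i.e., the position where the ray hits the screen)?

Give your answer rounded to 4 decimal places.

Answer: 8.8584

Derivation:
Initial: x=3.0000 theta=-0.3000
After 1 (propagate distance d=40): x=-9.0000 theta=-0.3000
After 2 (thin lens f=58): x=-9.0000 theta=-21/145 (≈-0.1448)
After 3 (propagate distance d=7): x=-1452/145 (≈-10.0138) theta=-21/145 (≈-0.1448)
After 4 (thin lens f=36): x=-1452/145 (≈-10.0138) theta=2/15 (≈0.1333)
After 5 (propagate distance d=28): x=-2732/435 (≈-6.2805) theta=2/15 (≈0.1333)
After 6 (thin lens f=51): x=-2732/435 (≈-6.2805) theta=1138/4437 (≈0.2565)
After 7 (propagate distance d=18): x=-12304/7395 (≈-1.6638) theta=1138/4437 (≈0.2565)
After 8 (thin lens f=23): x=-12304/7395 (≈-1.6638) theta=167782/510255 (≈0.3288)
After 9 (propagate distance d=32 (to screen)): x=4520048/510255 (≈8.8584) theta=167782/510255 (≈0.3288)
Rounded to 4 decimal places: x = 8.8584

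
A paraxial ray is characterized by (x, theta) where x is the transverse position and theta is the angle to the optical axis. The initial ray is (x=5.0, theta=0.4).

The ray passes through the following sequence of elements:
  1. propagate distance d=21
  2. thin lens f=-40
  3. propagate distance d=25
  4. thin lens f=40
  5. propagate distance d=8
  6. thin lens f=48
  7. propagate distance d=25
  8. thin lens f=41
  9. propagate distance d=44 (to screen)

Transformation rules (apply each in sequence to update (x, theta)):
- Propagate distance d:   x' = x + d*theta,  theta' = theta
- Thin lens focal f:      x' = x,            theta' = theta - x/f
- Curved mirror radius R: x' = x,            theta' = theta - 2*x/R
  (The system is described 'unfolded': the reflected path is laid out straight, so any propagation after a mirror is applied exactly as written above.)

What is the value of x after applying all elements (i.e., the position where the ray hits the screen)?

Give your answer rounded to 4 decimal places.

Initial: x=5.0000 theta=0.4000
After 1 (propagate distance d=21): x=13.4000 theta=0.4000
After 2 (thin lens f=-40): x=13.4000 theta=0.7350
After 3 (propagate distance d=25): x=31.7750 theta=0.7350
After 4 (thin lens f=40): x=31.7750 theta=-19/320 (≈-0.0594)
After 5 (propagate distance d=8): x=31.3000 theta=-19/320 (≈-0.0594)
After 6 (thin lens f=48): x=31.3000 theta=-683/960 (≈-0.7115)
After 7 (propagate distance d=25): x=12973/960 (≈13.5135) theta=-683/960 (≈-0.7115)
After 8 (thin lens f=41): x=12973/960 (≈13.5135) theta=-2561/2460 (≈-1.0411)
After 9 (propagate distance d=44 (to screen)): x=-1271051/39360 (≈-32.2930) theta=-2561/2460 (≈-1.0411)
Rounded to 4 decimal places: x = -32.2930

Answer: -32.2930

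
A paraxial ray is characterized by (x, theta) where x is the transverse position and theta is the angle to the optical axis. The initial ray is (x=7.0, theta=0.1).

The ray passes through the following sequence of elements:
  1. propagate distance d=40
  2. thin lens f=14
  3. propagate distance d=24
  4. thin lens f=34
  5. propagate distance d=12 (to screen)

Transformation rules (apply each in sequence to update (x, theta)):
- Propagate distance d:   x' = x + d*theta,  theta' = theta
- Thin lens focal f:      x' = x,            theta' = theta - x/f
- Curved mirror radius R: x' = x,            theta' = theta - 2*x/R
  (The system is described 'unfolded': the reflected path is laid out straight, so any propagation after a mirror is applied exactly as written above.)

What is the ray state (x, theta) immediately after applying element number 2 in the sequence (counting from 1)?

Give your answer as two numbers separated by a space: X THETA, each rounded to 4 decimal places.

Answer: 11.0000 -0.6857

Derivation:
Initial: x=7.0000 theta=0.1000
After 1 (propagate distance d=40): x=11.0000 theta=0.1000
After 2 (thin lens f=14): x=11.0000 theta=-24/35 (≈-0.6857)
Rounded to 4 decimal places: x = 11.0000, theta = -0.6857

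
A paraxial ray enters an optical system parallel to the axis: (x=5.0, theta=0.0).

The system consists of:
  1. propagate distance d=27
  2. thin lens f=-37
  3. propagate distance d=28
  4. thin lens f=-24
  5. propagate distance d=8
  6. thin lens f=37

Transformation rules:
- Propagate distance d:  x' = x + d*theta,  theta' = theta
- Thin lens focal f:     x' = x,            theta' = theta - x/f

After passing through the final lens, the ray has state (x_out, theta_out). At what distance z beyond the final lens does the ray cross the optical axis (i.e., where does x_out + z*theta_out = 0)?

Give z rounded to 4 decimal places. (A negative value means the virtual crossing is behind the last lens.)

Initial: x=5.0000 theta=0.0000
After 1 (propagate distance d=27): x=5.0000 theta=0.0000
After 2 (thin lens f=-37): x=5.0000 theta=5/37 (≈0.1351)
After 3 (propagate distance d=28): x=325/37 (≈8.7838) theta=5/37 (≈0.1351)
After 4 (thin lens f=-24): x=325/37 (≈8.7838) theta=445/888 (≈0.5011)
After 5 (propagate distance d=8): x=1420/111 (≈12.7928) theta=445/888 (≈0.5011)
After 6 (thin lens f=37): x=1420/111 (≈12.7928) theta=5105/32856 (≈0.1554)
z_focus = -x_out/theta_out = -(1420/111)/(5105/32856) = -84064/1021 ≈ -82.3350
Rounded to 4 decimal places: z = -82.3350

Answer: -82.3350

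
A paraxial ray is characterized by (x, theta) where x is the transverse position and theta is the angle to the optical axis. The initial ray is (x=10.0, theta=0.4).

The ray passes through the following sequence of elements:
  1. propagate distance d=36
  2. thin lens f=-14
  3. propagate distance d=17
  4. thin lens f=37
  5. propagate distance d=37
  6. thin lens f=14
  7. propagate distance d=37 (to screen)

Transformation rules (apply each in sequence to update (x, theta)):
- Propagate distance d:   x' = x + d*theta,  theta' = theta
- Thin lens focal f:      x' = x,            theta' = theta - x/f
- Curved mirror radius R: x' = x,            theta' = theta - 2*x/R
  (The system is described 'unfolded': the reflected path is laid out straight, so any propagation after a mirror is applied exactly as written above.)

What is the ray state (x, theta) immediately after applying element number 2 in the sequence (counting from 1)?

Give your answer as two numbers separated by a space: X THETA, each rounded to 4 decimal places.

Initial: x=10.0000 theta=0.4000
After 1 (propagate distance d=36): x=24.4000 theta=0.4000
After 2 (thin lens f=-14): x=24.4000 theta=15/7 (≈2.1429)
Rounded to 4 decimal places: x = 24.4000, theta = 2.1429

Answer: 24.4000 2.1429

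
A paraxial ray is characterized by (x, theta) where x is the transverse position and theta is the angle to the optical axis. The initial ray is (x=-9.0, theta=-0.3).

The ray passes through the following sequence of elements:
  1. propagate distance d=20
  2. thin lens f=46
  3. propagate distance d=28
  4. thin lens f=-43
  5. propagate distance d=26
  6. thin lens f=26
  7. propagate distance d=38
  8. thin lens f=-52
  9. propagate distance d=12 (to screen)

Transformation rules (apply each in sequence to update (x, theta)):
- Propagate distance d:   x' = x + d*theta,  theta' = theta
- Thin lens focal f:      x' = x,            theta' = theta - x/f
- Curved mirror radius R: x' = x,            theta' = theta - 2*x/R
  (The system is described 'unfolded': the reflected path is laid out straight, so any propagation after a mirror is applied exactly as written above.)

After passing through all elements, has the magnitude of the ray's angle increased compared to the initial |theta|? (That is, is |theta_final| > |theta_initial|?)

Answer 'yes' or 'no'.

Answer: yes

Derivation:
Initial: x=-9.0000 theta=-0.3000
After 1 (propagate distance d=20): x=-15.0000 theta=-0.3000
After 2 (thin lens f=46): x=-15.0000 theta=3/115 (≈0.0261)
After 3 (propagate distance d=28): x=-1641/115 (≈-14.2696) theta=3/115 (≈0.0261)
After 4 (thin lens f=-43): x=-1641/115 (≈-14.2696) theta=-1512/4945 (≈-0.3058)
After 5 (propagate distance d=26): x=-21975/989 (≈-22.2194) theta=-1512/4945 (≈-0.3058)
After 6 (thin lens f=26): x=-21975/989 (≈-22.2194) theta=1641/2990 (≈0.5488)
After 7 (propagate distance d=38): x=-87678/64285 (≈-1.3639) theta=1641/2990 (≈0.5488)
After 8 (thin lens f=-52): x=-87678/64285 (≈-1.3639) theta=87348/167141 (≈0.5226)
After 9 (propagate distance d=12 (to screen)): x=4101066/835705 (≈4.9073) theta=87348/167141 (≈0.5226)
|theta_initial|=0.3000 |theta_final|=87348/167141 (≈0.5226) -> increased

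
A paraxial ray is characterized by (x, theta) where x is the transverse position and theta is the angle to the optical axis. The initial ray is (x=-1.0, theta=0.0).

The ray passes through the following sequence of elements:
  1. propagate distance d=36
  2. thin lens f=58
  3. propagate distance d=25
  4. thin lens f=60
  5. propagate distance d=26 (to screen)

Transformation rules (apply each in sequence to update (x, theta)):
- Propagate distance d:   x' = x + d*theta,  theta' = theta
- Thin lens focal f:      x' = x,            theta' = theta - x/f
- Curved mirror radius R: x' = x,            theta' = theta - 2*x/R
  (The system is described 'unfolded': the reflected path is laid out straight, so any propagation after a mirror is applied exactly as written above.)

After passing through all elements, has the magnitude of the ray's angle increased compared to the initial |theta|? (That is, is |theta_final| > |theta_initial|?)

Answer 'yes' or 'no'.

Initial: x=-1.0000 theta=0.0000
After 1 (propagate distance d=36): x=-1.0000 theta=0.0000
After 2 (thin lens f=58): x=-1.0000 theta=1/58 (≈0.0172)
After 3 (propagate distance d=25): x=-33/58 (≈-0.5690) theta=1/58 (≈0.0172)
After 4 (thin lens f=60): x=-33/58 (≈-0.5690) theta=31/1160 (≈0.0267)
After 5 (propagate distance d=26 (to screen)): x=73/580 (≈0.1259) theta=31/1160 (≈0.0267)
|theta_initial|=0.0000 |theta_final|=31/1160 (≈0.0267) -> increased

Answer: yes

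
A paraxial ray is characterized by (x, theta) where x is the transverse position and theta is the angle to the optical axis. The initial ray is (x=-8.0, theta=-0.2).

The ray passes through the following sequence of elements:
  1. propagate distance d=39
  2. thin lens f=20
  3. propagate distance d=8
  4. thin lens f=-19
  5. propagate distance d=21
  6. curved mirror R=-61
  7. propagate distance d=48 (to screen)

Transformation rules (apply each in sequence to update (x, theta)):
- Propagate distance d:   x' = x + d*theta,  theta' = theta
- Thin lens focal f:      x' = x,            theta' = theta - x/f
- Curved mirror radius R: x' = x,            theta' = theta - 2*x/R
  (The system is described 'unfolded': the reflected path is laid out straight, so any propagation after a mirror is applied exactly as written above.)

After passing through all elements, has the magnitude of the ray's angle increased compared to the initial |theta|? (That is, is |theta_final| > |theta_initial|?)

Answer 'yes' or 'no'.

Answer: yes

Derivation:
Initial: x=-8.0000 theta=-0.2000
After 1 (propagate distance d=39): x=-15.8000 theta=-0.2000
After 2 (thin lens f=20): x=-15.8000 theta=0.5900
After 3 (propagate distance d=8): x=-11.0800 theta=0.5900
After 4 (thin lens f=-19): x=-11.0800 theta=13/1900 (≈0.0068)
After 5 (propagate distance d=21): x=-20779/1900 (≈-10.9363) theta=13/1900 (≈0.0068)
After 6 (curved mirror R=-61): x=-20779/1900 (≈-10.9363) theta=-8153/23180 (≈-0.3517)
After 7 (propagate distance d=48 (to screen)): x=-3224239/115900 (≈-27.8191) theta=-8153/23180 (≈-0.3517)
|theta_initial|=0.2000 |theta_final|=8153/23180 (≈0.3517) -> increased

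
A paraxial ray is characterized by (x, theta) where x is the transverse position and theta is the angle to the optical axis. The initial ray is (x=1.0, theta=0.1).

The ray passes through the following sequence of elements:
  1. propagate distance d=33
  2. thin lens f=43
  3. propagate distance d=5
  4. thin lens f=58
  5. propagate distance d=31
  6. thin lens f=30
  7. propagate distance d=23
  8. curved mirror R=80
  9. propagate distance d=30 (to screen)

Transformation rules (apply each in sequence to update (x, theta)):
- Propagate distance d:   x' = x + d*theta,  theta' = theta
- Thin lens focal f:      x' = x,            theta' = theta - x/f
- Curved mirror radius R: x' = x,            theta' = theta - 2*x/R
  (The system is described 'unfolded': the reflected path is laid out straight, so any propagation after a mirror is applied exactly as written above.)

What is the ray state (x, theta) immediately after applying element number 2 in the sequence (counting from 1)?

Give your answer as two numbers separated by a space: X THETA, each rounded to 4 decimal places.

Initial: x=1.0000 theta=0.1000
After 1 (propagate distance d=33): x=4.3000 theta=0.1000
After 2 (thin lens f=43): x=4.3000 theta=0.0000
Rounded to 4 decimal places: x = 4.3000, theta = 0.0000

Answer: 4.3000 0.0000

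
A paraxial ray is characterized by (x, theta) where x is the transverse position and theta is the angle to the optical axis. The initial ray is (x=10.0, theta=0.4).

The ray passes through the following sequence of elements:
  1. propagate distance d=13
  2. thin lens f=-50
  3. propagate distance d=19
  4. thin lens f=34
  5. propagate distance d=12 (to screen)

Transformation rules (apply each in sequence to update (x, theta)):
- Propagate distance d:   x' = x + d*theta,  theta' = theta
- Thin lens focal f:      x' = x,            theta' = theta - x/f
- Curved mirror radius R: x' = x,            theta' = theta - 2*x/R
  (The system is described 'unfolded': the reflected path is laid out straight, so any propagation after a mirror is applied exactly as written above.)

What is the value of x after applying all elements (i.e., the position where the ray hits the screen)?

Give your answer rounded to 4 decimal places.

Initial: x=10.0000 theta=0.4000
After 1 (propagate distance d=13): x=15.2000 theta=0.4000
After 2 (thin lens f=-50): x=15.2000 theta=0.7040
After 3 (propagate distance d=19): x=28.5760 theta=0.7040
After 4 (thin lens f=34): x=28.5760 theta=-58/425 (≈-0.1365)
After 5 (propagate distance d=12 (to screen)): x=57244/2125 (≈26.9384) theta=-58/425 (≈-0.1365)
Rounded to 4 decimal places: x = 26.9384

Answer: 26.9384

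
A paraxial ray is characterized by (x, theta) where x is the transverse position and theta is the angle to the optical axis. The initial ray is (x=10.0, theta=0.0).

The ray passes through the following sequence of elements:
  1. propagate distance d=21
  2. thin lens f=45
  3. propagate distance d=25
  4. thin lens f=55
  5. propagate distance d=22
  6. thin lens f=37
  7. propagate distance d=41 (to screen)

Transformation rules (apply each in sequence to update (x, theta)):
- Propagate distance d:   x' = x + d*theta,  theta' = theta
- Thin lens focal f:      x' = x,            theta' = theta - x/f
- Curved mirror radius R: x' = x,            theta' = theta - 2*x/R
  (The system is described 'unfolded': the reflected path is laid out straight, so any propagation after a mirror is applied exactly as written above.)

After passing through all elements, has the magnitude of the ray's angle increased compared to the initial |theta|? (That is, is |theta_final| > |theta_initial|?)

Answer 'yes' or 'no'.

Answer: yes

Derivation:
Initial: x=10.0000 theta=0.0000
After 1 (propagate distance d=21): x=10.0000 theta=0.0000
After 2 (thin lens f=45): x=10.0000 theta=-2/9 (≈-0.2222)
After 3 (propagate distance d=25): x=40/9 (≈4.4444) theta=-2/9 (≈-0.2222)
After 4 (thin lens f=55): x=40/9 (≈4.4444) theta=-10/33 (≈-0.3030)
After 5 (propagate distance d=22): x=-20/9 (≈-2.2222) theta=-10/33 (≈-0.3030)
After 6 (thin lens f=37): x=-20/9 (≈-2.2222) theta=-890/3663 (≈-0.2430)
After 7 (propagate distance d=41 (to screen)): x=-44630/3663 (≈-12.1840) theta=-890/3663 (≈-0.2430)
|theta_initial|=0.0000 |theta_final|=890/3663 (≈0.2430) -> increased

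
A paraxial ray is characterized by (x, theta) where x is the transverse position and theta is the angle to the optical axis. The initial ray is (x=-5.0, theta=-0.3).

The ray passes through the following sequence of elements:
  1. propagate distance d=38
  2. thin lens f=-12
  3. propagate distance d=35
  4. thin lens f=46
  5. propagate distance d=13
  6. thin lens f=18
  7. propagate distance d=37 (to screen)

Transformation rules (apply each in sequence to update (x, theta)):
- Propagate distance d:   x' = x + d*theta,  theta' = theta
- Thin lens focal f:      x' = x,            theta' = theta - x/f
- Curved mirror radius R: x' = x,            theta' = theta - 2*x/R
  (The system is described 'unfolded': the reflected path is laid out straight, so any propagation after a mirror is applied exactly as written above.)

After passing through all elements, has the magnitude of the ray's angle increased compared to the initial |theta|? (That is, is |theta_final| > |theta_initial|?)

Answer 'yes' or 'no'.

Answer: yes

Derivation:
Initial: x=-5.0000 theta=-0.3000
After 1 (propagate distance d=38): x=-16.4000 theta=-0.3000
After 2 (thin lens f=-12): x=-16.4000 theta=-5/3 (≈-1.6667)
After 3 (propagate distance d=35): x=-1121/15 (≈-74.7333) theta=-5/3 (≈-1.6667)
After 4 (thin lens f=46): x=-1121/15 (≈-74.7333) theta=-29/690 (≈-0.0420)
After 5 (propagate distance d=13): x=-51943/690 (≈-75.2797) theta=-29/690 (≈-0.0420)
After 6 (thin lens f=18): x=-51943/690 (≈-75.2797) theta=51421/12420 (≈4.1402)
After 7 (propagate distance d=37 (to screen)): x=967603/12420 (≈77.9068) theta=51421/12420 (≈4.1402)
|theta_initial|=0.3000 |theta_final|=51421/12420 (≈4.1402) -> increased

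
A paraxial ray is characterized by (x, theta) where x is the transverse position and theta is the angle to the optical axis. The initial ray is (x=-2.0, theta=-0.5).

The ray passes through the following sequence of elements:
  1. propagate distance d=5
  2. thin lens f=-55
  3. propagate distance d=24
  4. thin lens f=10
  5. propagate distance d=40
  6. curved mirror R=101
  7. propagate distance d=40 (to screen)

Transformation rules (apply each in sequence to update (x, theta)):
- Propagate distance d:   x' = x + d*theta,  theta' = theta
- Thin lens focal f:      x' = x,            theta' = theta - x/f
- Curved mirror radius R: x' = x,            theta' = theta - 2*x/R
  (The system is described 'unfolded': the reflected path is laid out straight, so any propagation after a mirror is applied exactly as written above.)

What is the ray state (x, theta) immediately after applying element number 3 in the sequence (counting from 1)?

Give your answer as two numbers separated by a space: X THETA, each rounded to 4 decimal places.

Initial: x=-2.0000 theta=-0.5000
After 1 (propagate distance d=5): x=-4.5000 theta=-0.5000
After 2 (thin lens f=-55): x=-4.5000 theta=-32/55 (≈-0.5818)
After 3 (propagate distance d=24): x=-2031/110 (≈-18.4636) theta=-32/55 (≈-0.5818)
Rounded to 4 decimal places: x = -18.4636, theta = -0.5818

Answer: -18.4636 -0.5818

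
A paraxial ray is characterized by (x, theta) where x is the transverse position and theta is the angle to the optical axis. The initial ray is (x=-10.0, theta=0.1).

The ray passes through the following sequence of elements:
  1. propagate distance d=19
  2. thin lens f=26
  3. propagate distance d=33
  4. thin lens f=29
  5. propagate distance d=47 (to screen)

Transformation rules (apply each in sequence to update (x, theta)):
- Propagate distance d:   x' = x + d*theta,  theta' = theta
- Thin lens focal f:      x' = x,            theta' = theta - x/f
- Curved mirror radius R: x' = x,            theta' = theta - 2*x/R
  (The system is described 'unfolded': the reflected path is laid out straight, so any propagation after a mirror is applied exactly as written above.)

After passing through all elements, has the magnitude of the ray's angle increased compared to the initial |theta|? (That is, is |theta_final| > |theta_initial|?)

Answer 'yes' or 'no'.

Initial: x=-10.0000 theta=0.1000
After 1 (propagate distance d=19): x=-8.1000 theta=0.1000
After 2 (thin lens f=26): x=-8.1000 theta=107/260 (≈0.4115)
After 3 (propagate distance d=33): x=285/52 (≈5.4808) theta=107/260 (≈0.4115)
After 4 (thin lens f=29): x=285/52 (≈5.4808) theta=839/3770 (≈0.2225)
After 5 (propagate distance d=47 (to screen)): x=120191/7540 (≈15.9405) theta=839/3770 (≈0.2225)
|theta_initial|=0.1000 |theta_final|=839/3770 (≈0.2225) -> increased

Answer: yes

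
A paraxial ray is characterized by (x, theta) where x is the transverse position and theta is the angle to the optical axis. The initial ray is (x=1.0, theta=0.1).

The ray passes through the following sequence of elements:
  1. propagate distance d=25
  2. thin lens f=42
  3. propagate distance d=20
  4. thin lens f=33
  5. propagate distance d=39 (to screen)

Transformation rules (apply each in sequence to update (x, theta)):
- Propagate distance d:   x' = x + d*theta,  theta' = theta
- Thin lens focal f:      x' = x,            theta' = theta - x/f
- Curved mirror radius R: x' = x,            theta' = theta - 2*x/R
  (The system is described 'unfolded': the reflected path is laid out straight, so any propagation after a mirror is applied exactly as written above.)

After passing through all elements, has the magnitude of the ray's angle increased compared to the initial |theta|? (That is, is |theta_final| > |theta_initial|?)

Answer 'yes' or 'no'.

Answer: no

Derivation:
Initial: x=1.0000 theta=0.1000
After 1 (propagate distance d=25): x=3.5000 theta=0.1000
After 2 (thin lens f=42): x=3.5000 theta=1/60 (≈0.0167)
After 3 (propagate distance d=20): x=23/6 (≈3.8333) theta=1/60 (≈0.0167)
After 4 (thin lens f=33): x=23/6 (≈3.8333) theta=-197/1980 (≈-0.0995)
After 5 (propagate distance d=39 (to screen)): x=-31/660 (≈-0.0470) theta=-197/1980 (≈-0.0995)
|theta_initial|=0.1000 |theta_final|=197/1980 (≈0.0995) -> not increased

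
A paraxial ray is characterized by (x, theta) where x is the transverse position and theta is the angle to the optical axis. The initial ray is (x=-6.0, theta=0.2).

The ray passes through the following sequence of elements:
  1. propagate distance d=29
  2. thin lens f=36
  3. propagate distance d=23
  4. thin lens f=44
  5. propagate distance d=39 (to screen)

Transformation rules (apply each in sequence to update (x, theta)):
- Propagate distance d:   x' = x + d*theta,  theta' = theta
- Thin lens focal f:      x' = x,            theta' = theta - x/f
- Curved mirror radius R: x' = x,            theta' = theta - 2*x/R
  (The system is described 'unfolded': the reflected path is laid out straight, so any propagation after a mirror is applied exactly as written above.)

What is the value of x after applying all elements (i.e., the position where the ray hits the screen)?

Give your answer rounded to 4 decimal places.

Initial: x=-6.0000 theta=0.2000
After 1 (propagate distance d=29): x=-0.2000 theta=0.2000
After 2 (thin lens f=36): x=-0.2000 theta=37/180 (≈0.2056)
After 3 (propagate distance d=23): x=163/36 (≈4.5278) theta=37/180 (≈0.2056)
After 4 (thin lens f=44): x=163/36 (≈4.5278) theta=271/2640 (≈0.1027)
After 5 (propagate distance d=39 (to screen)): x=67567/7920 (≈8.5312) theta=271/2640 (≈0.1027)
Rounded to 4 decimal places: x = 8.5312

Answer: 8.5312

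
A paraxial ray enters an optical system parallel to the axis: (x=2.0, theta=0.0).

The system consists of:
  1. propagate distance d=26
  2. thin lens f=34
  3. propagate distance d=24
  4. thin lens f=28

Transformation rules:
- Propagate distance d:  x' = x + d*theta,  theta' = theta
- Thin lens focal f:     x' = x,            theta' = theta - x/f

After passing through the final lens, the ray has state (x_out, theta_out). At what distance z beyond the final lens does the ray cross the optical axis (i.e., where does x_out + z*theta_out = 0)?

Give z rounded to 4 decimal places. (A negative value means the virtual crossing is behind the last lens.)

Answer: 7.3684

Derivation:
Initial: x=2.0000 theta=0.0000
After 1 (propagate distance d=26): x=2.0000 theta=0.0000
After 2 (thin lens f=34): x=2.0000 theta=-1/17 (≈-0.0588)
After 3 (propagate distance d=24): x=10/17 (≈0.5882) theta=-1/17 (≈-0.0588)
After 4 (thin lens f=28): x=10/17 (≈0.5882) theta=-19/238 (≈-0.0798)
z_focus = -x_out/theta_out = -(10/17)/(-19/238) = 140/19 ≈ 7.3684
Rounded to 4 decimal places: z = 7.3684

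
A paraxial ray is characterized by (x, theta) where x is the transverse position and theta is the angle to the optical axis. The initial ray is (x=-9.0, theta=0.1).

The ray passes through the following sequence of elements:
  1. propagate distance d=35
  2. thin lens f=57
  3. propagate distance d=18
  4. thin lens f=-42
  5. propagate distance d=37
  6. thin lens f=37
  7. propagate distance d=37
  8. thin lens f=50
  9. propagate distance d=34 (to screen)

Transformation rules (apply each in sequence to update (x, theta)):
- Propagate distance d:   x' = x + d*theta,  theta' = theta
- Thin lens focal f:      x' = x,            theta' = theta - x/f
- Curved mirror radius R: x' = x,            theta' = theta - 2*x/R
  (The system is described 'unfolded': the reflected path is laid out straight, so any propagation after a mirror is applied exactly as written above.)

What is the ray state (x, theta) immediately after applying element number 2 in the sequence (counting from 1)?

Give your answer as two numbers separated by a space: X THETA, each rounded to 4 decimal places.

Initial: x=-9.0000 theta=0.1000
After 1 (propagate distance d=35): x=-5.5000 theta=0.1000
After 2 (thin lens f=57): x=-5.5000 theta=56/285 (≈0.1965)
Rounded to 4 decimal places: x = -5.5000, theta = 0.1965

Answer: -5.5000 0.1965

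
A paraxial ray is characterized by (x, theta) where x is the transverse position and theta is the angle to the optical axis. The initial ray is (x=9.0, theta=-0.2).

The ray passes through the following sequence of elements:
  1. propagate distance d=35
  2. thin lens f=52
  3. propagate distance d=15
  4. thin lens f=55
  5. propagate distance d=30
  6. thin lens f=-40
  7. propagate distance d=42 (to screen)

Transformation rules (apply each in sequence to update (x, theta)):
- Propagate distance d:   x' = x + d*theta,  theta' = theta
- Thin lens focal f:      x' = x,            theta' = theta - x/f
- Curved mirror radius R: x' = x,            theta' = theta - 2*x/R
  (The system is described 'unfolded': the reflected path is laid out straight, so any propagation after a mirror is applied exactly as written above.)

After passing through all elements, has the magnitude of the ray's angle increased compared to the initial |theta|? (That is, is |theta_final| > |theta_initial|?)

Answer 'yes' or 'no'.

Initial: x=9.0000 theta=-0.2000
After 1 (propagate distance d=35): x=2.0000 theta=-0.2000
After 2 (thin lens f=52): x=2.0000 theta=-31/130 (≈-0.2385)
After 3 (propagate distance d=15): x=-41/26 (≈-1.5769) theta=-31/130 (≈-0.2385)
After 4 (thin lens f=55): x=-41/26 (≈-1.5769) theta=-30/143 (≈-0.2098)
After 5 (propagate distance d=30): x=-2251/286 (≈-7.8706) theta=-30/143 (≈-0.2098)
After 6 (thin lens f=-40): x=-2251/286 (≈-7.8706) theta=-4651/11440 (≈-0.4066)
After 7 (propagate distance d=42 (to screen)): x=-142691/5720 (≈-24.9460) theta=-4651/11440 (≈-0.4066)
|theta_initial|=0.2000 |theta_final|=4651/11440 (≈0.4066) -> increased

Answer: yes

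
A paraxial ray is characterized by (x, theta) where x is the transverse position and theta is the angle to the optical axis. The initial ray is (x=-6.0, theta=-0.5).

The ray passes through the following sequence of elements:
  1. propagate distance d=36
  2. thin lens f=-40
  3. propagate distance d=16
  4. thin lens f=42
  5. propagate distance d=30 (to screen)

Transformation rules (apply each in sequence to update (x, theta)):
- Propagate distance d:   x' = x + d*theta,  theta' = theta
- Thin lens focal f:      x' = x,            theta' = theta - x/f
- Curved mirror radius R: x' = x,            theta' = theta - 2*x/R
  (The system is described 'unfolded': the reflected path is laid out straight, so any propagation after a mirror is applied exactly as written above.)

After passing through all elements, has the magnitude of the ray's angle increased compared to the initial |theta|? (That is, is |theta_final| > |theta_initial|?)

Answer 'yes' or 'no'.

Initial: x=-6.0000 theta=-0.5000
After 1 (propagate distance d=36): x=-24.0000 theta=-0.5000
After 2 (thin lens f=-40): x=-24.0000 theta=-1.1000
After 3 (propagate distance d=16): x=-41.6000 theta=-1.1000
After 4 (thin lens f=42): x=-41.6000 theta=-23/210 (≈-0.1095)
After 5 (propagate distance d=30 (to screen)): x=-1571/35 (≈-44.8857) theta=-23/210 (≈-0.1095)
|theta_initial|=0.5000 |theta_final|=23/210 (≈0.1095) -> not increased

Answer: no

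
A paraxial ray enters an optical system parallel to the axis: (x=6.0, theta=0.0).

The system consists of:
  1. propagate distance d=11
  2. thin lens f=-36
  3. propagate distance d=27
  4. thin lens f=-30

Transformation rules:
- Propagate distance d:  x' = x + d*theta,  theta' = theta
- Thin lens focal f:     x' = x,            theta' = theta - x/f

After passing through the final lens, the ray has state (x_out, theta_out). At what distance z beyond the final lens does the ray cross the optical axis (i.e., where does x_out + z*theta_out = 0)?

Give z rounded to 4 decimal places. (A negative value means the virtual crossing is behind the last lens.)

Initial: x=6.0000 theta=0.0000
After 1 (propagate distance d=11): x=6.0000 theta=0.0000
After 2 (thin lens f=-36): x=6.0000 theta=1/6 (≈0.1667)
After 3 (propagate distance d=27): x=10.5000 theta=1/6 (≈0.1667)
After 4 (thin lens f=-30): x=10.5000 theta=31/60 (≈0.5167)
z_focus = -x_out/theta_out = -(10.5000)/(31/60) = -630/31 ≈ -20.3226
Rounded to 4 decimal places: z = -20.3226

Answer: -20.3226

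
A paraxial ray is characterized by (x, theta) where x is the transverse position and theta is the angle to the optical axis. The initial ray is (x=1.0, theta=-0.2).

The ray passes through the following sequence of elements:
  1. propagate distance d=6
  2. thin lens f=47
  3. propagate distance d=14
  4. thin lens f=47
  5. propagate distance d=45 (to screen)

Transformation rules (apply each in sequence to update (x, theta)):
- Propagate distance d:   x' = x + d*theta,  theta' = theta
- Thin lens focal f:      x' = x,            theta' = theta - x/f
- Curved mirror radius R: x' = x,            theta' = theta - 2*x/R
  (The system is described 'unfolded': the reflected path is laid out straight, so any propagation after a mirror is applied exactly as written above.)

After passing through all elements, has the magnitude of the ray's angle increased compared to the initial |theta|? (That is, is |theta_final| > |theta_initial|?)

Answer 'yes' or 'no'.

Initial: x=1.0000 theta=-0.2000
After 1 (propagate distance d=6): x=-0.2000 theta=-0.2000
After 2 (thin lens f=47): x=-0.2000 theta=-46/235 (≈-0.1957)
After 3 (propagate distance d=14): x=-691/235 (≈-2.9404) theta=-46/235 (≈-0.1957)
After 4 (thin lens f=47): x=-691/235 (≈-2.9404) theta=-1471/11045 (≈-0.1332)
After 5 (propagate distance d=45 (to screen)): x=-98672/11045 (≈-8.9336) theta=-1471/11045 (≈-0.1332)
|theta_initial|=0.2000 |theta_final|=1471/11045 (≈0.1332) -> not increased

Answer: no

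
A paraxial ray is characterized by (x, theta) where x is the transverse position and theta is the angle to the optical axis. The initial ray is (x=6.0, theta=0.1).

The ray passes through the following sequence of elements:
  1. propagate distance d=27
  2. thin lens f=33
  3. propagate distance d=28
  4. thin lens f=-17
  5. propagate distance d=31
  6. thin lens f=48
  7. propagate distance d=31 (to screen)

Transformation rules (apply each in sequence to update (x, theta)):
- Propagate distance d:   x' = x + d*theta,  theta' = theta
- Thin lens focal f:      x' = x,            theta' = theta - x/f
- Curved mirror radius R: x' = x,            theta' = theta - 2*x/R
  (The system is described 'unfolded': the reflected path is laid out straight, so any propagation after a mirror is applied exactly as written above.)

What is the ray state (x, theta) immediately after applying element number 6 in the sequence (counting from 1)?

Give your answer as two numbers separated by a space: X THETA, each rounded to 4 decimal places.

Answer: 6.5551 -0.0580

Derivation:
Initial: x=6.0000 theta=0.1000
After 1 (propagate distance d=27): x=8.7000 theta=0.1000
After 2 (thin lens f=33): x=8.7000 theta=-9/55 (≈-0.1636)
After 3 (propagate distance d=28): x=453/110 (≈4.1182) theta=-9/55 (≈-0.1636)
After 4 (thin lens f=-17): x=453/110 (≈4.1182) theta=147/1870 (≈0.0786)
After 5 (propagate distance d=31): x=6129/935 (≈6.5551) theta=147/1870 (≈0.0786)
After 6 (thin lens f=48): x=6129/935 (≈6.5551) theta=-51/880 (≈-0.0580)
Rounded to 4 decimal places: x = 6.5551, theta = -0.0580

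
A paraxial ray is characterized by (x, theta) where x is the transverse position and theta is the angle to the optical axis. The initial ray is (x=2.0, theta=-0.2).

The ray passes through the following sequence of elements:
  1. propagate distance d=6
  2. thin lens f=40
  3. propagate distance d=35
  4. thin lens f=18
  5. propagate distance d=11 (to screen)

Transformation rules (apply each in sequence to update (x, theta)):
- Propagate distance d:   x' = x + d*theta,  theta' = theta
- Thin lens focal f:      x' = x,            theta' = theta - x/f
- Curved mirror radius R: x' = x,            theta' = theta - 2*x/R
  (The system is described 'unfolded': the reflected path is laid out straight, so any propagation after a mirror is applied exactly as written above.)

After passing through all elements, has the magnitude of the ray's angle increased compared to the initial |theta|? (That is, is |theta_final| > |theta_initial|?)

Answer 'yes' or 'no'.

Answer: no

Derivation:
Initial: x=2.0000 theta=-0.2000
After 1 (propagate distance d=6): x=0.8000 theta=-0.2000
After 2 (thin lens f=40): x=0.8000 theta=-0.2200
After 3 (propagate distance d=35): x=-6.9000 theta=-0.2200
After 4 (thin lens f=18): x=-6.9000 theta=49/300 (≈0.1633)
After 5 (propagate distance d=11 (to screen)): x=-1531/300 (≈-5.1033) theta=49/300 (≈0.1633)
|theta_initial|=0.2000 |theta_final|=49/300 (≈0.1633) -> not increased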